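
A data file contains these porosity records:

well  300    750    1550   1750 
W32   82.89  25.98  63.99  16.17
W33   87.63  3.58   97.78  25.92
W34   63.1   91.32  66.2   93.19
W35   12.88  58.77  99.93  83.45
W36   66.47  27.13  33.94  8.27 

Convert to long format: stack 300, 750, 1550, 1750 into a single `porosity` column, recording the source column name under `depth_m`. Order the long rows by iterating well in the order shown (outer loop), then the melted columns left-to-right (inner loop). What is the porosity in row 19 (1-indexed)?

20 rows total (5 × 4). Row 19: index ⌊(19-1)/4⌋ = 4 into well → W36; (19-1) mod 4 = 2 into the melted columns → 1550.
So row 19 is (W36, 1550, 33.94); porosity = 33.94.

33.94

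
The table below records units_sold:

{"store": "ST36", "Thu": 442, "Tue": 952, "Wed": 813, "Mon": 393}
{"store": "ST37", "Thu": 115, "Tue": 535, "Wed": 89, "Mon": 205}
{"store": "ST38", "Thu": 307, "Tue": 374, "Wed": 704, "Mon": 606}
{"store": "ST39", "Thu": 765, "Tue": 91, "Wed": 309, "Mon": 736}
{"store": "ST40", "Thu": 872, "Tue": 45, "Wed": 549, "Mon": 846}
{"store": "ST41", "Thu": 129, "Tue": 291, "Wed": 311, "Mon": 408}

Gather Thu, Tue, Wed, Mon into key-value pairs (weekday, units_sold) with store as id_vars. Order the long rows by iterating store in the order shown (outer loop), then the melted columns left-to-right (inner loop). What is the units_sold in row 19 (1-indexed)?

549

24 rows total (6 × 4). Row 19: index ⌊(19-1)/4⌋ = 4 into store → ST40; (19-1) mod 4 = 2 into the melted columns → Wed.
So row 19 is (ST40, Wed, 549); units_sold = 549.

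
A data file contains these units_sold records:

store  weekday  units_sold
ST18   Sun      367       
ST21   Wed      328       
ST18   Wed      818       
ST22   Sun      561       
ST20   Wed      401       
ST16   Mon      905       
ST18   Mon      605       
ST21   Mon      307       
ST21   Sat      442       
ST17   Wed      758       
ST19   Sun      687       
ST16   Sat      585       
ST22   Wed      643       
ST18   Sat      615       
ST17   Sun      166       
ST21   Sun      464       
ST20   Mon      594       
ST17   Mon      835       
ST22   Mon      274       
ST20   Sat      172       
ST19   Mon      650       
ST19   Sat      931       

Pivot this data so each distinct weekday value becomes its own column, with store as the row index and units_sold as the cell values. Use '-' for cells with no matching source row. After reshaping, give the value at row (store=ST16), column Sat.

585

The long row with store=ST16, weekday=Sat has units_sold=585.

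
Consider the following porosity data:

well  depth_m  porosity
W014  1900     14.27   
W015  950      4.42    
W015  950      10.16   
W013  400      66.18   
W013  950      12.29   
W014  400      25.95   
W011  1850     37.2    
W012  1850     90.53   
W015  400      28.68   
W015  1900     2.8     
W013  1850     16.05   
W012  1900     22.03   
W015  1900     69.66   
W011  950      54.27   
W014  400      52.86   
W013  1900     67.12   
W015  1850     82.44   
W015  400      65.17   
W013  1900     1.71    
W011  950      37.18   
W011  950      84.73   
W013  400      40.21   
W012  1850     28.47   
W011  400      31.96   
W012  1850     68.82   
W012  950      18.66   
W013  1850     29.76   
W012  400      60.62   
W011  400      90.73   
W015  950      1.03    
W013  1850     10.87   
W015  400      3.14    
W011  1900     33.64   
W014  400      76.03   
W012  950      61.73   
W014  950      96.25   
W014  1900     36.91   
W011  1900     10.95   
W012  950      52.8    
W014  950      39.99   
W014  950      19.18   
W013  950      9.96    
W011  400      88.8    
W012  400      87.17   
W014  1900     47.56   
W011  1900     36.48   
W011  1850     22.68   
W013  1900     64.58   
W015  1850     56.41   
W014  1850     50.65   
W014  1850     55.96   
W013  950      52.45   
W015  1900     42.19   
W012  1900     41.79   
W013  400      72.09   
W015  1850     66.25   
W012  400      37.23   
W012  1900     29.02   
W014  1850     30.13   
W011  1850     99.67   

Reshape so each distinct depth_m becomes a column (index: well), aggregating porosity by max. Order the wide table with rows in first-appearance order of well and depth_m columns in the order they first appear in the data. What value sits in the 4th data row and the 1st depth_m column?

With rows in first-appearance order of well, row 4 is well=W011. depth_m columns in first-appearance order: 1900, 950, 400, 1850; column 1 is 1900.
Long rows with well=W011, depth_m=1900: max(33.64, 10.95, 36.48) = 36.48.

36.48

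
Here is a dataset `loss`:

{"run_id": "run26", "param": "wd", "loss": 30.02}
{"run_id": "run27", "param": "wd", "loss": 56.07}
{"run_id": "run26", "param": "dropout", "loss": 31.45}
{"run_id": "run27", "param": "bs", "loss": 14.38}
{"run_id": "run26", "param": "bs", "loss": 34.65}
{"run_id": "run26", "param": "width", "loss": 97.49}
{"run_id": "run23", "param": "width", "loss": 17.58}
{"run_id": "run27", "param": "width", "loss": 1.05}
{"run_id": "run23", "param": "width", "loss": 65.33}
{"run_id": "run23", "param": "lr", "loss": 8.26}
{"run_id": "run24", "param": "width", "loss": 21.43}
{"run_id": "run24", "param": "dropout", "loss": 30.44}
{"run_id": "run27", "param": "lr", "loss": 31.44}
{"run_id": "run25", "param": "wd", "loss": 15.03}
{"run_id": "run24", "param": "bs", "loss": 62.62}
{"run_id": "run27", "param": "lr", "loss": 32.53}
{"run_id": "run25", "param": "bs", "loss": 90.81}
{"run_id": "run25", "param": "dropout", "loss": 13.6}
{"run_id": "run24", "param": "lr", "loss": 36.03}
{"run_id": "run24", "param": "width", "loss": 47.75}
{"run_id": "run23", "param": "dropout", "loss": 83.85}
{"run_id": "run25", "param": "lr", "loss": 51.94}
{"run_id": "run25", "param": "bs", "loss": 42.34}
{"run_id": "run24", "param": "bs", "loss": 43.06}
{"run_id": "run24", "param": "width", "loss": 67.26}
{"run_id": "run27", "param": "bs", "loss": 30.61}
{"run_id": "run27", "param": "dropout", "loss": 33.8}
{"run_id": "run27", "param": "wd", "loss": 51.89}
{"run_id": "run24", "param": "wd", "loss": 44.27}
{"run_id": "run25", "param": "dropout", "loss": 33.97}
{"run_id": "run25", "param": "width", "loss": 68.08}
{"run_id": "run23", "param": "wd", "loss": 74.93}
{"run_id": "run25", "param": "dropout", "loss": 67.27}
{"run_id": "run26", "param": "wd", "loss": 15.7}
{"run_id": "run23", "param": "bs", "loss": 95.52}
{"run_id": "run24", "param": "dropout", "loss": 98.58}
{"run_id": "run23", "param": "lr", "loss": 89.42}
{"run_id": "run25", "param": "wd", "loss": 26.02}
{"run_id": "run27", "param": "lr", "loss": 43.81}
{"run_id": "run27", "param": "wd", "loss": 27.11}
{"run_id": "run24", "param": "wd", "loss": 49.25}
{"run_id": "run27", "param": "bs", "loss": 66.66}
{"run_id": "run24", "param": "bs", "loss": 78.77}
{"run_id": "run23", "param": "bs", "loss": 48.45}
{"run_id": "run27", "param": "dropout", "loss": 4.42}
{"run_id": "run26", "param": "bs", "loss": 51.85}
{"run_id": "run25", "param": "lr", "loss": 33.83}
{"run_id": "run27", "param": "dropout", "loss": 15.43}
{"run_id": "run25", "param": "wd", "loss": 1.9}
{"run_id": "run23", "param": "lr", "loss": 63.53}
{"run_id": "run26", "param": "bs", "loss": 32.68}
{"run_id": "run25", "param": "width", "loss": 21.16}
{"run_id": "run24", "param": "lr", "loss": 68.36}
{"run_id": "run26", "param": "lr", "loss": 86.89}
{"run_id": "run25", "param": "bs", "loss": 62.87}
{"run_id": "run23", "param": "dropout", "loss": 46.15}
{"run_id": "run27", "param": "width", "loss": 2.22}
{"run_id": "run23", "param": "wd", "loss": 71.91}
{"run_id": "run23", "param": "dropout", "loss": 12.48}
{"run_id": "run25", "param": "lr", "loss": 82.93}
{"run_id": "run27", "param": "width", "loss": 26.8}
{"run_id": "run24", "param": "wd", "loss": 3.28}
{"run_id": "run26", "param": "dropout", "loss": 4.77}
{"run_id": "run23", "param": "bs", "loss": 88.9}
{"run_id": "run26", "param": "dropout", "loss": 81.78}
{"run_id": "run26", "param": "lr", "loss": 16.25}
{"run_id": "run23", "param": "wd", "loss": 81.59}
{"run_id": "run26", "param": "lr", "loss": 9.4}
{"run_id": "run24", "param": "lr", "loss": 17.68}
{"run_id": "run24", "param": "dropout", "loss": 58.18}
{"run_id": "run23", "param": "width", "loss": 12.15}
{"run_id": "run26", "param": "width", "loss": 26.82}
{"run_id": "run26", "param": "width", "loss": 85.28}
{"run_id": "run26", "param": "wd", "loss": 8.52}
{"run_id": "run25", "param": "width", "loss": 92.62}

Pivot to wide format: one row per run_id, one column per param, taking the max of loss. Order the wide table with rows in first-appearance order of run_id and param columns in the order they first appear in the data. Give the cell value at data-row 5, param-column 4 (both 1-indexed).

With rows in first-appearance order of run_id, row 5 is run_id=run25. param columns in first-appearance order: wd, dropout, bs, width, lr; column 4 is width.
Long rows with run_id=run25, param=width: max(68.08, 21.16, 92.62) = 92.62.

92.62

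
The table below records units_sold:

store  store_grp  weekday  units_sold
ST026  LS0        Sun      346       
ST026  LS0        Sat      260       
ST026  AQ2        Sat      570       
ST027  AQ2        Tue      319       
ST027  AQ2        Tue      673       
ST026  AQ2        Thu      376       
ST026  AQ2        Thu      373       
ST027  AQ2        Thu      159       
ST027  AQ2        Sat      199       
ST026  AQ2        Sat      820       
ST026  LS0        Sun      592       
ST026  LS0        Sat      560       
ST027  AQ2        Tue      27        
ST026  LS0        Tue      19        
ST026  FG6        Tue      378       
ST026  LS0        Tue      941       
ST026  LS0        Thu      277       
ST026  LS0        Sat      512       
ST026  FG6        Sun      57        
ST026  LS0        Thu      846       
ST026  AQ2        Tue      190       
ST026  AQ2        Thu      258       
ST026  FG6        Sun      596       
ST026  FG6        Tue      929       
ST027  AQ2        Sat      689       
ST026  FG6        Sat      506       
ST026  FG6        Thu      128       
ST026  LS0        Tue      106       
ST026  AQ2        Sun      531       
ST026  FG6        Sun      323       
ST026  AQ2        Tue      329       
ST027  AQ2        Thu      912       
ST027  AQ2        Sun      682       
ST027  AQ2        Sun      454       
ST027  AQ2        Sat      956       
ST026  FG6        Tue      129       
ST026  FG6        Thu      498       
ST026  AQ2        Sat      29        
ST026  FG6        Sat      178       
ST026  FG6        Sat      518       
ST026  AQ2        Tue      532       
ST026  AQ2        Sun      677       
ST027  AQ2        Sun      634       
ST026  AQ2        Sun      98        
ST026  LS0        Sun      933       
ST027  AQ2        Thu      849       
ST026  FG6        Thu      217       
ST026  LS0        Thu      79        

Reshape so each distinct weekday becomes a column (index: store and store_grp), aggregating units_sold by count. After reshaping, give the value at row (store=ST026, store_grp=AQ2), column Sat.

Rows with store=ST026, store_grp=AQ2 and weekday=Sat: units_sold values are 570, 820, 29.
3 rows match — count = 3.

3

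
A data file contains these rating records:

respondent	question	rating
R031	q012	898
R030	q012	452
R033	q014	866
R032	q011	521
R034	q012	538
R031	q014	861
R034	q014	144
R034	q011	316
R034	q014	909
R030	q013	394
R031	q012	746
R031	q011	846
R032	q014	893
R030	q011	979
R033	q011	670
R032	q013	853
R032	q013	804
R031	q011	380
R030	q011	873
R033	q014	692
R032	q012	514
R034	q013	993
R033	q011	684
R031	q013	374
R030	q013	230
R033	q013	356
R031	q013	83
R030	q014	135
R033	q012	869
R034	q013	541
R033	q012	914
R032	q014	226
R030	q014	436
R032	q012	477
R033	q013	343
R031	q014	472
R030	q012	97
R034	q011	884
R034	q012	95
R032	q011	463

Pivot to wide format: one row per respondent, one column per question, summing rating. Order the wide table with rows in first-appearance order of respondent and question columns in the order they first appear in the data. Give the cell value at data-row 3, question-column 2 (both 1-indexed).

1558

With rows in first-appearance order of respondent, row 3 is respondent=R033. question columns in first-appearance order: q012, q014, q011, q013; column 2 is q014.
Long rows with respondent=R033, question=q014: 866 + 692 = 1558.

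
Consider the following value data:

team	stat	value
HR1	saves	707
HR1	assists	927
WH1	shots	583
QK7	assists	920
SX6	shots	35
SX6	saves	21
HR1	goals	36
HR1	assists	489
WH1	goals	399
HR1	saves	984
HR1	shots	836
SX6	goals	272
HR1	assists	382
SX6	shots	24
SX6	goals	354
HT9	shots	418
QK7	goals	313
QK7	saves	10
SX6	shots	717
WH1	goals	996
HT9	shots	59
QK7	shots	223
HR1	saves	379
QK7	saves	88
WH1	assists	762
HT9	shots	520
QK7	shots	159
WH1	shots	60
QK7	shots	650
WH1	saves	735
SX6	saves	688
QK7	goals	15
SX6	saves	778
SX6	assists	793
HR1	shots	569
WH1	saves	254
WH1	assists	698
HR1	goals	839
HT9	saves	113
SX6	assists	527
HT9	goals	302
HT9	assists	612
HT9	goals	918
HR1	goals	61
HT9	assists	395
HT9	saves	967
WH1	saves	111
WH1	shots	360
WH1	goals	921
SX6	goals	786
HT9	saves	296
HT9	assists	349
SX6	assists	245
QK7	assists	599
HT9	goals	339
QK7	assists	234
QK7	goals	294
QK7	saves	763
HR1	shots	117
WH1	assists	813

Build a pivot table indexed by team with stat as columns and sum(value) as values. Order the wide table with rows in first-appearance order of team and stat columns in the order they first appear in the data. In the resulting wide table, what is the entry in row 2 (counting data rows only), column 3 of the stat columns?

1003

With rows in first-appearance order of team, row 2 is team=WH1. stat columns in first-appearance order: saves, assists, shots, goals; column 3 is shots.
Long rows with team=WH1, stat=shots: 583 + 60 + 360 = 1003.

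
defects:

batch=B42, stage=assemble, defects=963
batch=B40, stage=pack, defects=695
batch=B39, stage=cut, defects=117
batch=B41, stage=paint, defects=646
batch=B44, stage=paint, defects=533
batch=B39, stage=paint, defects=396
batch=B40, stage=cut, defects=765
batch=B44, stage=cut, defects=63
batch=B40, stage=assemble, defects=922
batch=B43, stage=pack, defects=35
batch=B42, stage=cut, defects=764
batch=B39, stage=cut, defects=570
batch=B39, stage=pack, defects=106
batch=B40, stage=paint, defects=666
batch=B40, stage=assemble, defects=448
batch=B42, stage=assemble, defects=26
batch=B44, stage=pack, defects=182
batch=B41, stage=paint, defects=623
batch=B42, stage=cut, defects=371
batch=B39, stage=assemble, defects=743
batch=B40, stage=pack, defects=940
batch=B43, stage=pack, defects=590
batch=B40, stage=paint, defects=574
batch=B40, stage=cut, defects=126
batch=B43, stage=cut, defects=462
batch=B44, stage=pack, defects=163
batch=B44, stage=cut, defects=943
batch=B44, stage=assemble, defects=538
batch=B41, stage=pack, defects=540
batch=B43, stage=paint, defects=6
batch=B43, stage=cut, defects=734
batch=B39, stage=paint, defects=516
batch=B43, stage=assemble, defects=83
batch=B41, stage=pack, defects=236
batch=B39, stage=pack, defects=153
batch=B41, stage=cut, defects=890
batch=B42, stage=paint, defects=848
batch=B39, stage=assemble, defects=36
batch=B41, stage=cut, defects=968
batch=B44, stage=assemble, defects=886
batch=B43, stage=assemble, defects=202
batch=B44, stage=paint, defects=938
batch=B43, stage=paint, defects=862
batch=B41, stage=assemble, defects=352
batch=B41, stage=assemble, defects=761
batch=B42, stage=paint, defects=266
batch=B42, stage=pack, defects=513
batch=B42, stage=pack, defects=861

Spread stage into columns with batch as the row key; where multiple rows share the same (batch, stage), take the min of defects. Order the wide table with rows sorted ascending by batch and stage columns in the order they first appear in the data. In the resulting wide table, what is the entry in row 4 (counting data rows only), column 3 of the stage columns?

371

With rows sorted ascending by batch, row 4 is batch=B42. stage columns in first-appearance order: assemble, pack, cut, paint; column 3 is cut.
Long rows with batch=B42, stage=cut: min(764, 371) = 371.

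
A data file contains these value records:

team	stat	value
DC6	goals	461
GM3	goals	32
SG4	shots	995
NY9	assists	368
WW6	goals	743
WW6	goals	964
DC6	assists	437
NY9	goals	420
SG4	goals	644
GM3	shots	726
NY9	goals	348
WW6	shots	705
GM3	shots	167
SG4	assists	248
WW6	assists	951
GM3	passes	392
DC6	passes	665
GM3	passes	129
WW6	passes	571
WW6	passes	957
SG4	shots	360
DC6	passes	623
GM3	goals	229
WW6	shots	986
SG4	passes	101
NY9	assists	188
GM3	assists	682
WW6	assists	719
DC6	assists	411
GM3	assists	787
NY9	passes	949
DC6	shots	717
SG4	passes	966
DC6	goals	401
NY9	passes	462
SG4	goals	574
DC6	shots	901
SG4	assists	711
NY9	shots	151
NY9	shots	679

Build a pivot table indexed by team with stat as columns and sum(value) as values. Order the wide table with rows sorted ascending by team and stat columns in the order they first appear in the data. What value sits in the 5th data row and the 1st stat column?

With rows sorted ascending by team, row 5 is team=WW6. stat columns in first-appearance order: goals, shots, assists, passes; column 1 is goals.
Long rows with team=WW6, stat=goals: 743 + 964 = 1707.

1707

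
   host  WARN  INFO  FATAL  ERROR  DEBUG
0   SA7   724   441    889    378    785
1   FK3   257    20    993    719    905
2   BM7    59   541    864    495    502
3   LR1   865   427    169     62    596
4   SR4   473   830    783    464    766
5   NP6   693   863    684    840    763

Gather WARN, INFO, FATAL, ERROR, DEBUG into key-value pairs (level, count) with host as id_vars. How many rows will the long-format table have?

30

6 host values × 5 melted columns = 30 rows.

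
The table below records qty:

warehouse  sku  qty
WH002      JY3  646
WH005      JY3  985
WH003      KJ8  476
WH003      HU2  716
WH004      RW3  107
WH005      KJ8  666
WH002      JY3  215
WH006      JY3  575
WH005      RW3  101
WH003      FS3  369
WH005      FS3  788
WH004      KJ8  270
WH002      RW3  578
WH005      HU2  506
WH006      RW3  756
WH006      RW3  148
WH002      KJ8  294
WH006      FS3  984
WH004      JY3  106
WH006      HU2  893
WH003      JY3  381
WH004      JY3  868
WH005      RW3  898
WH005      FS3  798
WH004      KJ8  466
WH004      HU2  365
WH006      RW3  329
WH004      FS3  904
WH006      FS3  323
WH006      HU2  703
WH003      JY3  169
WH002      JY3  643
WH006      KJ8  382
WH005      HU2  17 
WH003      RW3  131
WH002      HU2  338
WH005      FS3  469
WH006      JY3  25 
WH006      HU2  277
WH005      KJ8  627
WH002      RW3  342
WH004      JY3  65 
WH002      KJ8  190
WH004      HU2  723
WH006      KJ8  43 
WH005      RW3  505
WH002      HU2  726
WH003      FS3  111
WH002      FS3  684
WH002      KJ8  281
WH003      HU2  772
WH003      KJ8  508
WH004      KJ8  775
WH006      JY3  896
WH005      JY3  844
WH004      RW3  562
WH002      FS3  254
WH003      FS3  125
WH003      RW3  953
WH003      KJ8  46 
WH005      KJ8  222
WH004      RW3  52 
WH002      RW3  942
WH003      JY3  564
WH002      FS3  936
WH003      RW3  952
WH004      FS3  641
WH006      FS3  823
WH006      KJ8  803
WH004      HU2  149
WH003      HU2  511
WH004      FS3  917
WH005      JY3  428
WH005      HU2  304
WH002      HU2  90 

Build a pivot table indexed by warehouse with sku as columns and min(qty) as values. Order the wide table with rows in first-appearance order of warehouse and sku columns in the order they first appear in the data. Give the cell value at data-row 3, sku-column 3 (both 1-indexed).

511

With rows in first-appearance order of warehouse, row 3 is warehouse=WH003. sku columns in first-appearance order: JY3, KJ8, HU2, RW3, FS3; column 3 is HU2.
Long rows with warehouse=WH003, sku=HU2: min(716, 772, 511) = 511.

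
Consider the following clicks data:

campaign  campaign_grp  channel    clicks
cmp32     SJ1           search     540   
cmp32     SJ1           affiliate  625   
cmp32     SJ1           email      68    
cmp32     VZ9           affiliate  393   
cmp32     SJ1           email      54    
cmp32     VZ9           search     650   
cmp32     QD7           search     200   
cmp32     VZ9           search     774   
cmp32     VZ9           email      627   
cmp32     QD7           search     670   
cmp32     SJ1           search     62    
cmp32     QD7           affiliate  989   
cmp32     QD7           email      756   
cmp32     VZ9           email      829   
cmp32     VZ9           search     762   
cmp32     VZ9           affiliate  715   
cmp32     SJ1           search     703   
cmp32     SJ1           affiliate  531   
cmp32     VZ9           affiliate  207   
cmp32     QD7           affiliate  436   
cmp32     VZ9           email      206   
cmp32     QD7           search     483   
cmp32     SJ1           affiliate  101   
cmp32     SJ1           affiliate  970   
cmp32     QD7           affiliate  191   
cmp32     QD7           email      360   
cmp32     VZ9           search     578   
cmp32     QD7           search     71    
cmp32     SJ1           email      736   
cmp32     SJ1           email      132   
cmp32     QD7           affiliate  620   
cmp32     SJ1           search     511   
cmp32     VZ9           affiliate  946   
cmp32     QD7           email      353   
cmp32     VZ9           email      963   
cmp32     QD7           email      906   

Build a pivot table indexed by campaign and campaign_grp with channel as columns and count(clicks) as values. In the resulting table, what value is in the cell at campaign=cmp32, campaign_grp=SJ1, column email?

Rows with campaign=cmp32, campaign_grp=SJ1 and channel=email: clicks values are 68, 54, 736, 132.
4 rows match — count = 4.

4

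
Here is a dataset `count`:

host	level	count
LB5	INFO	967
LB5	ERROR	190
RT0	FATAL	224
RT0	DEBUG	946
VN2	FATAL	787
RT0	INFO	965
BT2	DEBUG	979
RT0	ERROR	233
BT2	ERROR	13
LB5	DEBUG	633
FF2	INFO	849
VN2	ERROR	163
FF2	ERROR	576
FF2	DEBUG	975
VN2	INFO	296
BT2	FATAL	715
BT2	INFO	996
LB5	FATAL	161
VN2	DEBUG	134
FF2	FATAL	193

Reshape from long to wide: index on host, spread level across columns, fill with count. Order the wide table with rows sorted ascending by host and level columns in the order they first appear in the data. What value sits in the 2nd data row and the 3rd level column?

With rows sorted ascending by host, row 2 is host=FF2. level columns in first-appearance order: INFO, ERROR, FATAL, DEBUG; column 3 is FATAL.
Long rows with host=FF2, level=FATAL: count = 193.

193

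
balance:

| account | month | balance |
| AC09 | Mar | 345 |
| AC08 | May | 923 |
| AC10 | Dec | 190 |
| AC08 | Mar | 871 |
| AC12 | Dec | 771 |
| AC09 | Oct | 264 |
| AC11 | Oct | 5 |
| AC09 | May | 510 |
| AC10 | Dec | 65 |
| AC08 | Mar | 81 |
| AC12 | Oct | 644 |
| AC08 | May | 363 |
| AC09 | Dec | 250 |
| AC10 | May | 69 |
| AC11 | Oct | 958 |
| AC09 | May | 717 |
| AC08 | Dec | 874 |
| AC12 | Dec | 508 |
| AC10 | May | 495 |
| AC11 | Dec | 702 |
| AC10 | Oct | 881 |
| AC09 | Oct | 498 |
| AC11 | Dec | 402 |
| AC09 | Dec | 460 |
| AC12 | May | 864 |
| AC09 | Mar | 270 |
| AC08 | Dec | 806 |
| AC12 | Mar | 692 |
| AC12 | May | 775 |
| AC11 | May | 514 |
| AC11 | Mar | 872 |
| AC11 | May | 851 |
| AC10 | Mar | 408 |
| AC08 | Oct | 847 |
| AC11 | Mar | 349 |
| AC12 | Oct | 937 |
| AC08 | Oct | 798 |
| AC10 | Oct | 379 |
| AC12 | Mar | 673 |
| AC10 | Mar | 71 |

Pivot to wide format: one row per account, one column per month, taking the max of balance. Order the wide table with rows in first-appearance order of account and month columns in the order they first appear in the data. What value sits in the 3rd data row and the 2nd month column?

With rows in first-appearance order of account, row 3 is account=AC10. month columns in first-appearance order: Mar, May, Dec, Oct; column 2 is May.
Long rows with account=AC10, month=May: max(69, 495) = 495.

495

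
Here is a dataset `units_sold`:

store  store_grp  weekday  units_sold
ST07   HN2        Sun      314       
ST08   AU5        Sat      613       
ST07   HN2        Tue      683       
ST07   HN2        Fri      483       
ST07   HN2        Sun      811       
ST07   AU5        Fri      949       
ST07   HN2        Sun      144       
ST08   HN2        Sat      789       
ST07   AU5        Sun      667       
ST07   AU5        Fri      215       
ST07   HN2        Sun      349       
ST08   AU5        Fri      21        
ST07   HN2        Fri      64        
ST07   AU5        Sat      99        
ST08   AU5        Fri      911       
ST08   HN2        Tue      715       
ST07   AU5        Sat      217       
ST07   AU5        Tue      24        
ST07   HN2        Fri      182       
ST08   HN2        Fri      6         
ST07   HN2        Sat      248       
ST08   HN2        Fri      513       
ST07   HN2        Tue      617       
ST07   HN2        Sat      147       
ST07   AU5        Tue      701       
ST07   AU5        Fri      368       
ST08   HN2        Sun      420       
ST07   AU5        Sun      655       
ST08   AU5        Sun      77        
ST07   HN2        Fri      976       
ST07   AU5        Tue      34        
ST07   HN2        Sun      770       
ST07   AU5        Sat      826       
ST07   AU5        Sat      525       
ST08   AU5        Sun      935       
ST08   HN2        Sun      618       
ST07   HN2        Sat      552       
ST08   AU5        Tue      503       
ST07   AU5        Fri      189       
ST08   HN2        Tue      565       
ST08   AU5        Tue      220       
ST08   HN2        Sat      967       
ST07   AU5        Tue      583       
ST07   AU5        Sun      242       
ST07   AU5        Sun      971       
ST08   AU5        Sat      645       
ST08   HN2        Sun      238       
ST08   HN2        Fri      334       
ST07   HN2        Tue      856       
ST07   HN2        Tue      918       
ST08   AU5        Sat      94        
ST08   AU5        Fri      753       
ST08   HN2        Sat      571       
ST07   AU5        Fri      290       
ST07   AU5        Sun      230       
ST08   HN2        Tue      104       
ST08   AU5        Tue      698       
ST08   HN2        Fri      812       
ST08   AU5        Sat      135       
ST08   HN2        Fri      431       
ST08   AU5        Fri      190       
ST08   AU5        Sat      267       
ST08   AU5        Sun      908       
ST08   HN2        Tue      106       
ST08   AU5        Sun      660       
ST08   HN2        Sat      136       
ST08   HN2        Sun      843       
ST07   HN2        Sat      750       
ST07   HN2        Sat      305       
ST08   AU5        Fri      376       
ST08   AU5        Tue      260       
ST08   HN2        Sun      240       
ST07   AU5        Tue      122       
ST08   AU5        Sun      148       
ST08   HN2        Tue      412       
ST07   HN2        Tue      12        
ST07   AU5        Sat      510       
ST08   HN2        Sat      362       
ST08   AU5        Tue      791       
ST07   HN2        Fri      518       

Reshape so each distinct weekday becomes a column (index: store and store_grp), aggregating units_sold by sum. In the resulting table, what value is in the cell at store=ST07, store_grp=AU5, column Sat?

2177

Rows with store=ST07, store_grp=AU5 and weekday=Sat: units_sold values are 99, 217, 826, 525, 510.
99 + 217 + 826 + 525 + 510 = 2177.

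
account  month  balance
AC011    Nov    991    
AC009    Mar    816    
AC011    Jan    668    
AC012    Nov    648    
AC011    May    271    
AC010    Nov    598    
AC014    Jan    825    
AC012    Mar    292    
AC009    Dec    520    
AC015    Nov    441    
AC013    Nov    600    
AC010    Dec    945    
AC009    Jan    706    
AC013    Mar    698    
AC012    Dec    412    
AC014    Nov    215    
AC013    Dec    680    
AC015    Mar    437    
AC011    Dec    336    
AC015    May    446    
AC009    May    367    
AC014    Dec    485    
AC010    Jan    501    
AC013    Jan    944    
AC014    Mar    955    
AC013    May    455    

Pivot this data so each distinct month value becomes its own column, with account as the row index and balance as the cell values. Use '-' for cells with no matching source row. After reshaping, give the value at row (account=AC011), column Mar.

No long-format row has account=AC011 and month=Mar, so the cell is -.

-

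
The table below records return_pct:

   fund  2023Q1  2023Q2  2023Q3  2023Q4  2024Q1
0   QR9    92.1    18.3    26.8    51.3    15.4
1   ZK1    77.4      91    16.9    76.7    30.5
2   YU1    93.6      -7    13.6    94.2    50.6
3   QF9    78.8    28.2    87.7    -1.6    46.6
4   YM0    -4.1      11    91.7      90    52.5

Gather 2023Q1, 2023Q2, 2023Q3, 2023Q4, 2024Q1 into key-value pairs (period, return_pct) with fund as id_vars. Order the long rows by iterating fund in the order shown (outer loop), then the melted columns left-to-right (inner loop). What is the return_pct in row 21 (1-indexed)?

-4.1

25 rows total (5 × 5). Row 21: index ⌊(21-1)/5⌋ = 4 into fund → YM0; (21-1) mod 5 = 0 into the melted columns → 2023Q1.
So row 21 is (YM0, 2023Q1, -4.1); return_pct = -4.1.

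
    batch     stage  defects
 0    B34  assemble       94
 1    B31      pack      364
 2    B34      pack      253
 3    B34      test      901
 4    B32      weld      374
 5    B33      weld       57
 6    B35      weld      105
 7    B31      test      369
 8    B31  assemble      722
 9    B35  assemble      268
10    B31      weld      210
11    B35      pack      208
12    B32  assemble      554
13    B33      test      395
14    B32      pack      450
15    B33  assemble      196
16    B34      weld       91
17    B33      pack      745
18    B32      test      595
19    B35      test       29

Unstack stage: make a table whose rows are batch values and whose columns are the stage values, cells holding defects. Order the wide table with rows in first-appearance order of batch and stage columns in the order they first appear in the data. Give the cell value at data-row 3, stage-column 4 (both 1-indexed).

With rows in first-appearance order of batch, row 3 is batch=B32. stage columns in first-appearance order: assemble, pack, test, weld; column 4 is weld.
Long rows with batch=B32, stage=weld: defects = 374.

374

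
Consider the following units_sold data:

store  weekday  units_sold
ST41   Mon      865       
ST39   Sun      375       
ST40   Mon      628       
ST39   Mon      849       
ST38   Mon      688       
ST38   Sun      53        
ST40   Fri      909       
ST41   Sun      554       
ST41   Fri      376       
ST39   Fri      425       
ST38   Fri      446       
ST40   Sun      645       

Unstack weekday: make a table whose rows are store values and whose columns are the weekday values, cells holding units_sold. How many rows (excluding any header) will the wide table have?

4

4 distinct store values → 4 rows.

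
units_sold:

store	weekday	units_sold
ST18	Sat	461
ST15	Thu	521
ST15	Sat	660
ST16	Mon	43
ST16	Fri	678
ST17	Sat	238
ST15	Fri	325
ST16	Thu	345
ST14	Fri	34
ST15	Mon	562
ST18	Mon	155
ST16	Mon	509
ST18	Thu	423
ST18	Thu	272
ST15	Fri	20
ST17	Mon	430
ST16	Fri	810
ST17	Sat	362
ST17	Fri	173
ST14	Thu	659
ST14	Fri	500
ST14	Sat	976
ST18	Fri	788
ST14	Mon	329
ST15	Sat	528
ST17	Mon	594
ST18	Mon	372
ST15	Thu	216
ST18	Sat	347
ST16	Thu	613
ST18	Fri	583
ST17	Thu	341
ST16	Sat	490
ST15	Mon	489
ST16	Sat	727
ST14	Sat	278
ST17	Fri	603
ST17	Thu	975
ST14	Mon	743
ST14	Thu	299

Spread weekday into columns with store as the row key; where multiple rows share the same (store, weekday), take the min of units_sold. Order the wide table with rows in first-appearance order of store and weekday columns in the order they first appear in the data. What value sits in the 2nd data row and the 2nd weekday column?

With rows in first-appearance order of store, row 2 is store=ST15. weekday columns in first-appearance order: Sat, Thu, Mon, Fri; column 2 is Thu.
Long rows with store=ST15, weekday=Thu: min(521, 216) = 216.

216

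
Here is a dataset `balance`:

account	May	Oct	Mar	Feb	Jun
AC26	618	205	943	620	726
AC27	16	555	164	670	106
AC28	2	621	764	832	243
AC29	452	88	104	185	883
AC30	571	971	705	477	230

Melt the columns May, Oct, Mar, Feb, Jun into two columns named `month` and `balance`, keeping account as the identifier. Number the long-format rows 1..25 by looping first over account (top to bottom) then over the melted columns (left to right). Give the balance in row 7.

555

25 rows total (5 × 5). Row 7: index ⌊(7-1)/5⌋ = 1 into account → AC27; (7-1) mod 5 = 1 into the melted columns → Oct.
So row 7 is (AC27, Oct, 555); balance = 555.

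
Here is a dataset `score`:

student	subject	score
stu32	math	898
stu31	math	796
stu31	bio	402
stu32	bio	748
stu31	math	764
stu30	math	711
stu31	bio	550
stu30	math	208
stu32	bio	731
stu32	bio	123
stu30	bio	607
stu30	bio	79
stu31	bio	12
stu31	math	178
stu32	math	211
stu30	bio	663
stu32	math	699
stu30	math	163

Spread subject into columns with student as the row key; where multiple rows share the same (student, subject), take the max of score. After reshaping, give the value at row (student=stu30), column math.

711

Rows with student=stu30 and subject=math: score values are 711, 208, 163.
max(711, 208, 163) = 711.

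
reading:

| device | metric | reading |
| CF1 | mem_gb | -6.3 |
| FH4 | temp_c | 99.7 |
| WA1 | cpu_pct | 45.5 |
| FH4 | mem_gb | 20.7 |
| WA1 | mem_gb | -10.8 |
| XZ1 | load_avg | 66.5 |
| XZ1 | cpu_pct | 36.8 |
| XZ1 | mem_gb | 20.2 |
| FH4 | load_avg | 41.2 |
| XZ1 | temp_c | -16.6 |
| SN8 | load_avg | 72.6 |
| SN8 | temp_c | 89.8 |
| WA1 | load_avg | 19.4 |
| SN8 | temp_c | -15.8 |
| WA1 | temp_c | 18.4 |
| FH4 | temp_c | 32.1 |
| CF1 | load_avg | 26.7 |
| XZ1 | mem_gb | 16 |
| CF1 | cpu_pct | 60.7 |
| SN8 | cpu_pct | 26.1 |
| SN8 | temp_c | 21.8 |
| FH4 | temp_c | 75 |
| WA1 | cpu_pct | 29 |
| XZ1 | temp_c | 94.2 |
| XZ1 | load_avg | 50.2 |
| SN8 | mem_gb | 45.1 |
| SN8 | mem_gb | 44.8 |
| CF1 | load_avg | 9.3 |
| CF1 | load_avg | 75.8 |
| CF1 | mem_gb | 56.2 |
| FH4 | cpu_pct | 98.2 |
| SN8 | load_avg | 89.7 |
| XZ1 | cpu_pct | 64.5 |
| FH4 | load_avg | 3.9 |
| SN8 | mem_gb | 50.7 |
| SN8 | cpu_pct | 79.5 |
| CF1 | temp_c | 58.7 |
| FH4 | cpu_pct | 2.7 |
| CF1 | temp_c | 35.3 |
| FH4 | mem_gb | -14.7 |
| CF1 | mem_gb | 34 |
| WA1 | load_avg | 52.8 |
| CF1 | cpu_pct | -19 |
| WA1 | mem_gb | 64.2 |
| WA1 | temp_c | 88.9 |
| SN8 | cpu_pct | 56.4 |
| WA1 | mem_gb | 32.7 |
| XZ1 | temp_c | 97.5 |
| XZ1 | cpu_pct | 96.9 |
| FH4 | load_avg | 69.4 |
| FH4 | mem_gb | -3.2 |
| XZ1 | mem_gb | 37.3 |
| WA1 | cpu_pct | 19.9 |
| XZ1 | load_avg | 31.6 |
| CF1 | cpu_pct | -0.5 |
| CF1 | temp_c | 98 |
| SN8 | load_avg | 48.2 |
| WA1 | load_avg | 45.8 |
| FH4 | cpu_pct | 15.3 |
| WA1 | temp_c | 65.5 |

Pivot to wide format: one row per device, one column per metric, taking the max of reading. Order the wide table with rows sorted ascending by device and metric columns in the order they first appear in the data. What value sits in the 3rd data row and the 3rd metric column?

79.5

With rows sorted ascending by device, row 3 is device=SN8. metric columns in first-appearance order: mem_gb, temp_c, cpu_pct, load_avg; column 3 is cpu_pct.
Long rows with device=SN8, metric=cpu_pct: max(26.1, 79.5, 56.4) = 79.5.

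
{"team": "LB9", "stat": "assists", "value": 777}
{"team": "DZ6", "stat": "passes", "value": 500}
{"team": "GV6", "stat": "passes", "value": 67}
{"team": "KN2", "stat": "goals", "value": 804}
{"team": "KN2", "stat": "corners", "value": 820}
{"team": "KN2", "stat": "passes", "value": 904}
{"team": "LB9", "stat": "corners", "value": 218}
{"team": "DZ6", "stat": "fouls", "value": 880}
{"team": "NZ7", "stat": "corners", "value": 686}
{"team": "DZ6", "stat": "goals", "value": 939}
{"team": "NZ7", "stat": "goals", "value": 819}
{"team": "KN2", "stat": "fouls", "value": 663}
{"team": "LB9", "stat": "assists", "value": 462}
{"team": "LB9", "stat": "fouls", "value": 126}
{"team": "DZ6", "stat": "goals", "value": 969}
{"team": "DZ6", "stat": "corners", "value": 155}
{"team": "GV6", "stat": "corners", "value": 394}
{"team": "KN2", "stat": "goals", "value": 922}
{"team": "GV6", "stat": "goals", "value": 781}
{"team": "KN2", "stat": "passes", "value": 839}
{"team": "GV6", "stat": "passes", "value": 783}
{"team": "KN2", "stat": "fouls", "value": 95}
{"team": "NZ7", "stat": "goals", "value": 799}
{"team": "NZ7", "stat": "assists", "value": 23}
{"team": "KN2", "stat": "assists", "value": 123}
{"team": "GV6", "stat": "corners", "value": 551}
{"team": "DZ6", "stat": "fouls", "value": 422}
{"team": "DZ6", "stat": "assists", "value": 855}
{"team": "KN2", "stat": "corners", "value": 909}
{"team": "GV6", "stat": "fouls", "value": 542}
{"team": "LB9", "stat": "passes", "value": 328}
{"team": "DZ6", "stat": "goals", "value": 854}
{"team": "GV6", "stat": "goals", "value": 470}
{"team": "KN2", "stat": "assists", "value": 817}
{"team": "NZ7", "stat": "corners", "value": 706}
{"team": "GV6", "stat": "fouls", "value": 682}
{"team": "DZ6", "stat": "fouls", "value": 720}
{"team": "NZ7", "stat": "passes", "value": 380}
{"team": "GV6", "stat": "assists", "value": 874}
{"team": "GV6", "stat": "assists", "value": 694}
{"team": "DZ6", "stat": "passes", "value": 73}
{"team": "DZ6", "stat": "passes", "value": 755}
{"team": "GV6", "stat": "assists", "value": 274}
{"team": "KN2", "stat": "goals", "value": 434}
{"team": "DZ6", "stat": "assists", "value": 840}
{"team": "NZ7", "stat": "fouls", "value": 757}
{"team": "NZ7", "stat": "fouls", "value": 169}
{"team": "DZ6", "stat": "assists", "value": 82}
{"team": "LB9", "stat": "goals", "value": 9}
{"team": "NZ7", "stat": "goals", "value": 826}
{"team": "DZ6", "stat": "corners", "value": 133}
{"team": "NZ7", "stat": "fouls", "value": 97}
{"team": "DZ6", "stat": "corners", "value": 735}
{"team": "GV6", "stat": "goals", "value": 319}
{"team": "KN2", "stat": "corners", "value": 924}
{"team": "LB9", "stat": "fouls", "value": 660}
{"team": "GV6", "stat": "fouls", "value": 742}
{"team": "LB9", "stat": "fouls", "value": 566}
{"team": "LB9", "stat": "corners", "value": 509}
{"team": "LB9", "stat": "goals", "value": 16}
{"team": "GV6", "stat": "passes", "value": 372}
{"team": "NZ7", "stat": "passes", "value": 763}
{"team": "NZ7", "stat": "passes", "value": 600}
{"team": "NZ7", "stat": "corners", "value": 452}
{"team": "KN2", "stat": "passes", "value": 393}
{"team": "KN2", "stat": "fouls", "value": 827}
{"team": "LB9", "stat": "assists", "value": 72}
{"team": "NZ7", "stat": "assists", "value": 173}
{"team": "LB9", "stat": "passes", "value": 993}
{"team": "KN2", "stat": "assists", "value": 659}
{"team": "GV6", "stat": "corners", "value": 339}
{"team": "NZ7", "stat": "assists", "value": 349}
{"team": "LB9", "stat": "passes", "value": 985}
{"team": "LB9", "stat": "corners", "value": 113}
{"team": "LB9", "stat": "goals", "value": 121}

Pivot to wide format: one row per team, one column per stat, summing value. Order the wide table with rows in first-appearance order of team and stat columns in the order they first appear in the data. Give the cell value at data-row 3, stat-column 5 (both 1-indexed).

With rows in first-appearance order of team, row 3 is team=GV6. stat columns in first-appearance order: assists, passes, goals, corners, fouls; column 5 is fouls.
Long rows with team=GV6, stat=fouls: 542 + 682 + 742 = 1966.

1966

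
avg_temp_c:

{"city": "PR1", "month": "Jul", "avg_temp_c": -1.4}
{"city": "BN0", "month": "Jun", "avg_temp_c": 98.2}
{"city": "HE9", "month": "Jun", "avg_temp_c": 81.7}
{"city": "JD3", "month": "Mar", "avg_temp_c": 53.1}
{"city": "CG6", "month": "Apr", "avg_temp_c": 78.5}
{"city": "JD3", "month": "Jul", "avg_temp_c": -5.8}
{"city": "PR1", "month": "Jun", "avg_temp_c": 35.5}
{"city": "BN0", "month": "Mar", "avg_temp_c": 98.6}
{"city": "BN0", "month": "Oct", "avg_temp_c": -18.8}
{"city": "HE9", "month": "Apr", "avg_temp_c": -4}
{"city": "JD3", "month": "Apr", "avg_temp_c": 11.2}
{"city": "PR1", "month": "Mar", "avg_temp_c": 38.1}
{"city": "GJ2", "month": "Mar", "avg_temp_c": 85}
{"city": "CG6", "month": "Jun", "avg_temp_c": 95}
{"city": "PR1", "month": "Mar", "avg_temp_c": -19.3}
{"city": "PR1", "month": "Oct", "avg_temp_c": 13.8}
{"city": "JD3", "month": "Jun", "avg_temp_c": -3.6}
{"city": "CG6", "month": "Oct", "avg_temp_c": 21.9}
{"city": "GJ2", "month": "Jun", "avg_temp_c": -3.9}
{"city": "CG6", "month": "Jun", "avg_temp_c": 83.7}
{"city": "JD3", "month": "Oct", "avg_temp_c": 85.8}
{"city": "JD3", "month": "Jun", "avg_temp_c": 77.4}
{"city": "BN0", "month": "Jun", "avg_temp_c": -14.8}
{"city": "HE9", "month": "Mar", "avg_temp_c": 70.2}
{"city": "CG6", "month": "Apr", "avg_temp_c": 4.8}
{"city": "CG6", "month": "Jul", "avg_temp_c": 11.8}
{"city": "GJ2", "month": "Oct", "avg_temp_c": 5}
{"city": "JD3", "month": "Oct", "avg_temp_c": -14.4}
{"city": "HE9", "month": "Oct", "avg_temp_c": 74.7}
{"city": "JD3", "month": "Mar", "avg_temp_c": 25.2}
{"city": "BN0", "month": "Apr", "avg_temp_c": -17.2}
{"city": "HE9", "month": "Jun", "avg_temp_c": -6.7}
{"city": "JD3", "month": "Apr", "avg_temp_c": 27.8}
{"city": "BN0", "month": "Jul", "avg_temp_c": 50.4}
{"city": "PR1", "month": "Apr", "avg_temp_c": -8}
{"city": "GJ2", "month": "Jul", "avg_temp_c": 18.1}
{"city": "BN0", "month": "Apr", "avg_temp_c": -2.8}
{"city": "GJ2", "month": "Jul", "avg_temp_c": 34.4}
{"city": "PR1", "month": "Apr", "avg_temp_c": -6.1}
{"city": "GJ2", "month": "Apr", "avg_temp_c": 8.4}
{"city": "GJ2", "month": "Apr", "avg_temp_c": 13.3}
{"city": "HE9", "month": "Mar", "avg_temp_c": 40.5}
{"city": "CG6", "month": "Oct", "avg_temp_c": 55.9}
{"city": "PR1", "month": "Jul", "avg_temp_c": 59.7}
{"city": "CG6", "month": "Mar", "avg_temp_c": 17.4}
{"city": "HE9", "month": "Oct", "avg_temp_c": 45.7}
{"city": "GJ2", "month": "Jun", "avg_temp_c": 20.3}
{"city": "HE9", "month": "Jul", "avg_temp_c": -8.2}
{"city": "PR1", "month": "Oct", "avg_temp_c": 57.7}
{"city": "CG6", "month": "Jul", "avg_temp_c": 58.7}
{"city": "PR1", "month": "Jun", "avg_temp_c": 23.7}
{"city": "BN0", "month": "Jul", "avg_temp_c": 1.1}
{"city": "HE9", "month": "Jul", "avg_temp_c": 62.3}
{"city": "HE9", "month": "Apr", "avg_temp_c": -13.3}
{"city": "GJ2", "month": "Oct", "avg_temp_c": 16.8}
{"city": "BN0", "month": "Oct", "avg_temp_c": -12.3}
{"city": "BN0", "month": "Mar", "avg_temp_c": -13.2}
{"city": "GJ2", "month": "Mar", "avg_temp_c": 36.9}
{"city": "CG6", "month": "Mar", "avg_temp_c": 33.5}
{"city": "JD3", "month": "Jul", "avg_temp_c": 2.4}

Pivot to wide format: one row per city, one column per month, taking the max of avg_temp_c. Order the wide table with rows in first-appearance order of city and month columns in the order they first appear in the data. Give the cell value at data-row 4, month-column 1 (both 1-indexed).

2.4

With rows in first-appearance order of city, row 4 is city=JD3. month columns in first-appearance order: Jul, Jun, Mar, Apr, Oct; column 1 is Jul.
Long rows with city=JD3, month=Jul: max(-5.8, 2.4) = 2.4.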